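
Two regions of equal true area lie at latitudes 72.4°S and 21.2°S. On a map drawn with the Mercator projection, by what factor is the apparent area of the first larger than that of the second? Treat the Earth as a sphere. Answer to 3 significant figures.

9.51

On Mercator, area is exaggerated by sec²φ = 1/cos²φ.
At 72.4°: sec²(72.4°) = 1/0.3024² = 10.94.
At 21.2°: sec²(21.2°) = 1/0.9323² = 1.150.
Ratio = 10.94/1.150 = cos²(21.2°)/cos²(72.4°) ≈ 9.51.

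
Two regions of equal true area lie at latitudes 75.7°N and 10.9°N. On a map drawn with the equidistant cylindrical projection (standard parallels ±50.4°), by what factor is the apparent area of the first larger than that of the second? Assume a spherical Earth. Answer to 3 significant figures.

With standard parallel φ₀ = 50.4°, the equirectangular projection gives x = Rλ cos φ₀, y = Rφ, so h = 1 and k = cos 50.4° / cos φ.
Areal scale at 75.7°: h·k = 1.000 × 2.581 = 2.581.
Areal scale at 10.9°: h·k = 1.000 × 0.6491 = 0.6491.
Ratio = 2.581/0.6491 ≈ 3.98.

3.98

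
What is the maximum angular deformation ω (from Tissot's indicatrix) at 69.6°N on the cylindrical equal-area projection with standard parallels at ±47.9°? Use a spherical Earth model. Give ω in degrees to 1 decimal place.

70.1°

A cylindrical equal-area projection with standard parallel φ₀ has meridian scale h = cos φ / cos φ₀ and parallel scale k = cos φ₀ / cos φ (so areas are preserved, h·k = 1).
At 69.6°: h = 0.5199, k = 1.923; principal scales a = 1.923, b = 0.5199.
sin(ω/2) = (a − b)/(a + b) = 1.403/2.443 = 0.5744, so ω = 2 arcsin(0.5744) ≈ 70.1°.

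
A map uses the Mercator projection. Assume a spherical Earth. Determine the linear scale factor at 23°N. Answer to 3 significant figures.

For Mercator, h = k = sec φ (a conformal cylindrical projection has a single point scale, 1/cos φ).
k = 1/cos 23° = 1/0.9205 = 1.086.

1.09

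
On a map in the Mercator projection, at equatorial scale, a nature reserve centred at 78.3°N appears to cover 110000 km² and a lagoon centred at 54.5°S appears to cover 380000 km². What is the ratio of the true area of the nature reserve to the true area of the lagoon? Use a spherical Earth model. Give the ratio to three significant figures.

Since Mercator area scale is 1/cos²φ, the true area equals the apparent area multiplied by cos²φ.
True area of nature reserve: 110000 × cos²(78.3°) = 110000 × 0.04112 = 4523 km².
True area of lagoon: 380000 × cos²(54.5°) = 380000 × 0.3372 = 128100 km².
Ratio = 4523 / 128100 ≈ 0.0353.

0.0353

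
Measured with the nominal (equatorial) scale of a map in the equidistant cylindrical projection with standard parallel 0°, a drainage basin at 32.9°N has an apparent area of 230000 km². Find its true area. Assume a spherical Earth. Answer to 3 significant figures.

Plate carrée maps x = Rλ, y = Rφ. The meridian scale is h = 1 and the parallel scale is k = 1/cos φ = sec φ.
Areal scale = h·k = 1 × sec φ; at 32.9°, h = 1.000, k = 1.191, so h·k = 1.191.
True area = apparent / (areal scale) = 230000 / 1.191 ≈ 193000 km².

193000 km²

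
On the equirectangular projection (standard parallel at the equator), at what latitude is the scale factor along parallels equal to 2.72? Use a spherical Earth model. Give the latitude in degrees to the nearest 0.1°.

Plate carrée: h = 1, k = sec φ along parallels.
sec φ = 2.72  ⇒  cos φ = 0.3676  ⇒  φ ≈ 68.4°.

68.4°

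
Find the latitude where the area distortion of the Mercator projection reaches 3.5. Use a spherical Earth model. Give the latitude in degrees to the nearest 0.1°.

Mercator areal scale is sec²φ.
sec²φ = 3.5  ⇒  cos²φ = 0.2857  ⇒  cos φ = 0.5345.
φ = arccos(0.5345) ≈ 57.7°.

57.7°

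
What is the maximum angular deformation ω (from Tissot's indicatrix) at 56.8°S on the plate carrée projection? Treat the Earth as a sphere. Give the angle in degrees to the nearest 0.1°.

34.0°

For the equirectangular projection with φ₀ = 0 (plate carrée), h = 1 along meridians and k = sec φ along parallels.
At 56.8°: h = 1.000, k = 1.826; principal scales a = 1.826, b = 1.000.
sin(ω/2) = (a − b)/(a + b) = 0.8263/2.826 = 0.2924, so ω = 2 arcsin(0.2924) ≈ 34.0°.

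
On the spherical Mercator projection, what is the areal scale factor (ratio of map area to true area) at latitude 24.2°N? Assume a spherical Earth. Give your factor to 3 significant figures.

For Mercator, h = k = sec φ (a conformal cylindrical projection has a single point scale, 1/cos φ).
Areal scale = k² = sec²φ = 1/cos²(24.2°) = 1/0.9121² = 1.202.

1.20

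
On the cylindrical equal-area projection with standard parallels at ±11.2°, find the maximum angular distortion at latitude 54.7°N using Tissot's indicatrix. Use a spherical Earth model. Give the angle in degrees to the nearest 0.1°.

For cylindrical equal-area with standard parallel φ₀, h = cos φ / cos φ₀ and k = cos φ₀ / cos φ, so h·k = 1.
At 54.7°: h = 0.5891, k = 1.698; principal scales a = 1.698, b = 0.5891.
sin(ω/2) = (a − b)/(a + b) = 1.108/2.287 = 0.4848, so ω = 2 arcsin(0.4848) ≈ 58.0°.

58.0°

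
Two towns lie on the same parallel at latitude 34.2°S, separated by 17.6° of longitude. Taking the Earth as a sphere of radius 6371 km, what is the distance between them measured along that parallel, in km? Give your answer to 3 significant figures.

1620 km

Arc length along a parallel = R cos φ · Δλ (with Δλ in radians).
= 6371 × cos 34.2° × (17.6° × π/180) = 6371 × 0.8271 × 0.3072 ≈ 1620 km.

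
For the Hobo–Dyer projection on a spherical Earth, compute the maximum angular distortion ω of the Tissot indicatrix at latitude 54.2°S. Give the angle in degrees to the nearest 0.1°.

34.4°

The Hobo–Dyer projection is cylindrical equal-area with φ₀ = 37.5°. For cylindrical equal-area with standard parallel φ₀, h = cos φ / cos φ₀ and k = cos φ₀ / cos φ, so h·k = 1.
At 54.2°: h = 0.7373, k = 1.356; principal scales a = 1.356, b = 0.7373.
sin(ω/2) = (a − b)/(a + b) = 0.6189/2.094 = 0.2956, so ω = 2 arcsin(0.2956) ≈ 34.4°.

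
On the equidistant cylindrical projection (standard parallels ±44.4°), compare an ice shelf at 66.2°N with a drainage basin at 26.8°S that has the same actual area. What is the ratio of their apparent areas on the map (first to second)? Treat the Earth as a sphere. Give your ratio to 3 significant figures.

2.21

The equidistant cylindrical projection with φ₀ = 44.4° has h = 1 (meridians true) and k = cos φ₀ / cos φ along parallels.
Areal scale at 66.2°: h·k = 1.000 × 1.770 = 1.770.
Areal scale at 26.8°: h·k = 1.000 × 0.8005 = 0.8005.
Ratio = 1.770/0.8005 ≈ 2.21.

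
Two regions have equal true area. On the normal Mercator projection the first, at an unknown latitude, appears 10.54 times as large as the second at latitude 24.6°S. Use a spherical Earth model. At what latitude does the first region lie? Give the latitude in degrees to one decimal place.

On Mercator, (apparent₁)/(apparent₂) = sec²φ₁ / sec²φ₂ when true areas are equal.
cos²φ₂ / cos²φ₁ = 10.54  ⇒  cos φ₁ = cos 24.6° / √10.54 = 0.9092/3.247 = 0.2801.
φ₁ = arccos(0.2801) ≈ 73.7°.

73.7°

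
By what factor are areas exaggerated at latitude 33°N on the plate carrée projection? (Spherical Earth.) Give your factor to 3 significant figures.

1.19

Plate carrée maps x = Rλ, y = Rφ. The meridian scale is h = 1 and the parallel scale is k = 1/cos φ = sec φ.
Areal scale = h·k = 1 × sec φ; at 33°, h = 1.000, k = 1.192, so h·k = 1.192.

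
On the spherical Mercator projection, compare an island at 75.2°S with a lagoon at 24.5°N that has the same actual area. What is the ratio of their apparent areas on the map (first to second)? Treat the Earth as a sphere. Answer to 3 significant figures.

Mercator areal scale is sec²φ.
At 75.2°: sec²(75.2°) = 1/0.2554² = 15.33.
At 24.5°: sec²(24.5°) = 1/0.9100² = 1.208.
Ratio = 15.33/1.208 = cos²(24.5°)/cos²(75.2°) ≈ 12.7.

12.7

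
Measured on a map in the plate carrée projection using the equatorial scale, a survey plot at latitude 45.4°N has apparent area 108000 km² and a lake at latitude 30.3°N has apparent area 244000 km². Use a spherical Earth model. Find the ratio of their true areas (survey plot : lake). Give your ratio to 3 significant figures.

0.360

On the plate carrée, areal scale = h·k = 1 × sec φ, so true area = apparent × cos φ.
True area of survey plot: 108000 × cos(45.4°) = 108000 × 0.7022 = 75830 km².
True area of lake: 244000 × cos(30.3°) = 244000 × 0.8634 = 210700 km².
Ratio = 75830 / 210700 ≈ 0.360.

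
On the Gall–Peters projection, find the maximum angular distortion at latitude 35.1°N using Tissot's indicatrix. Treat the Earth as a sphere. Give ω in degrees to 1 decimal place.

16.7°

The Gall–Peters projection is cylindrical equal-area with φ₀ = 45°. For cylindrical equal-area with standard parallel φ₀, h = cos φ / cos φ₀ and k = cos φ₀ / cos φ, so h·k = 1.
At 35.1°: h = 1.157, k = 0.8643; principal scales a = 1.157, b = 0.8643.
sin(ω/2) = (a − b)/(a + b) = 0.2928/2.021 = 0.1448, so ω = 2 arcsin(0.1448) ≈ 16.7°.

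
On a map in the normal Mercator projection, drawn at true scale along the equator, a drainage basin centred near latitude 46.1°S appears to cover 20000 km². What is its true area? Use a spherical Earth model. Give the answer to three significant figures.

9620 km²

The Mercator projection is conformal; its linear scale factor is the same in every direction and equals sec φ = 1/cos φ.
Areal scale = k² = sec²φ = 1/cos²(46.1°) = 1/0.6934² = 2.080.
True area = apparent / (areal scale) = 20000 / 2.080 ≈ 9620 km².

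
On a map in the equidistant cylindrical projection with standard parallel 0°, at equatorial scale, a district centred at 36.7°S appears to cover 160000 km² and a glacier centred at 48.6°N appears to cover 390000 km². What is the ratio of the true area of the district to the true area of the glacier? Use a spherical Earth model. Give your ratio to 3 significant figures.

On the plate carrée, areal scale = h·k = 1 × sec φ, so true area = apparent × cos φ.
True area of district: 160000 × cos(36.7°) = 160000 × 0.8018 = 128300 km².
True area of glacier: 390000 × cos(48.6°) = 390000 × 0.6613 = 257900 km².
Ratio = 128300 / 257900 ≈ 0.497.

0.497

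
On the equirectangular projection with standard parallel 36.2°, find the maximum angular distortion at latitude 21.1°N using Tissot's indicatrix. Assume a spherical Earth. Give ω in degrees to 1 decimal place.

8.3°

The equidistant cylindrical projection with φ₀ = 36.2° has h = 1 (meridians true) and k = cos φ₀ / cos φ along parallels.
At 21.1°: h = 1.000, k = 0.8650; principal scales a = 1.000, b = 0.8650.
sin(ω/2) = (a − b)/(a + b) = 0.1350/1.865 = 0.07241, so ω = 2 arcsin(0.07241) ≈ 8.3°.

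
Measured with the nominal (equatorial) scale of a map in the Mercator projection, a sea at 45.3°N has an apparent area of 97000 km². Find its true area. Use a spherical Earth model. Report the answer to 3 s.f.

48000 km²

For Mercator, h = k = sec φ (a conformal cylindrical projection has a single point scale, 1/cos φ).
Areal scale = k² = sec²φ = 1/cos²(45.3°) = 1/0.7034² = 2.021.
True area = apparent / (areal scale) = 97000 / 2.021 ≈ 48000 km².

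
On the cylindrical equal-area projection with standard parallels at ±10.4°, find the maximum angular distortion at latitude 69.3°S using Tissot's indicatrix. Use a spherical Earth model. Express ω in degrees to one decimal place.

100.9°

For cylindrical equal-area with standard parallel φ₀, h = cos φ / cos φ₀ and k = cos φ₀ / cos φ, so h·k = 1.
At 69.3°: h = 0.3594, k = 2.783; principal scales a = 2.783, b = 0.3594.
sin(ω/2) = (a − b)/(a + b) = 2.423/3.142 = 0.7712, so ω = 2 arcsin(0.7712) ≈ 100.9°.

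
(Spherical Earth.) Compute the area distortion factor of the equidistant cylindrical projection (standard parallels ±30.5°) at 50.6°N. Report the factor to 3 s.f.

With standard parallel φ₀ = 30.5°, the equirectangular projection gives x = Rλ cos φ₀, y = Rφ, so h = 1 and k = cos 30.5° / cos φ.
Areal scale = h·k = 1 × cos φ₀ / cos φ; at 50.6°, h = 1.000, k = 1.357, so h·k = 1.357.

1.36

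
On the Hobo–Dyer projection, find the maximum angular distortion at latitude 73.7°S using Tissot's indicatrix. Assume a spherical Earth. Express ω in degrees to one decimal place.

Hobo–Dyer is a cylindrical equal-area projection with standard parallels at ±37.5°. A cylindrical equal-area projection with standard parallel φ₀ has meridian scale h = cos φ / cos φ₀ and parallel scale k = cos φ₀ / cos φ (so areas are preserved, h·k = 1).
At 73.7°: h = 0.3538, k = 2.827; principal scales a = 2.827, b = 0.3538.
sin(ω/2) = (a − b)/(a + b) = 2.473/3.180 = 0.7775, so ω = 2 arcsin(0.7775) ≈ 102.1°.

102.1°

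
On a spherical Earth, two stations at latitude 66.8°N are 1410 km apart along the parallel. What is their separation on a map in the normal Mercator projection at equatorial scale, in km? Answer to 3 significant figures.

3580 km

Mercator is conformal, so the point scale is isotropic: h = k = sec φ = 1/cos φ.
Along the parallel, k = sec 66.8° = 1/0.3939 = 2.538.
Map distance = 1410 × 2.538 ≈ 3580 km.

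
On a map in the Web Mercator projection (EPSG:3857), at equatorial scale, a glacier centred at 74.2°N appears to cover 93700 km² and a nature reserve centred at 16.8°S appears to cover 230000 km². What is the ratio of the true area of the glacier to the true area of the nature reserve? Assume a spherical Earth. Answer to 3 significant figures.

0.0330

Mercator's areal exaggeration is sec²φ; hence true area = (apparent area) · cos²φ.
True area of glacier: 93700 × cos²(74.2°) = 93700 × 0.07414 = 6947 km².
True area of nature reserve: 230000 × cos²(16.8°) = 230000 × 0.9165 = 210800 km².
Ratio = 6947 / 210800 ≈ 0.0330.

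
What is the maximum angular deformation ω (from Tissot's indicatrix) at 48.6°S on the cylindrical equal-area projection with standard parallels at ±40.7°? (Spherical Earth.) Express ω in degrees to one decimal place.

For cylindrical equal-area with standard parallel φ₀, h = cos φ / cos φ₀ and k = cos φ₀ / cos φ, so h·k = 1.
At 48.6°: h = 0.8723, k = 1.146; principal scales a = 1.146, b = 0.8723.
sin(ω/2) = (a − b)/(a + b) = 0.2741/2.019 = 0.1358, so ω = 2 arcsin(0.1358) ≈ 15.6°.

15.6°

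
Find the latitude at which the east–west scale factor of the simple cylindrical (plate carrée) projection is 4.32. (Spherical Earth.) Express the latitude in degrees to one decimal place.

Plate carrée: h = 1, k = sec φ along parallels.
sec φ = 4.32  ⇒  cos φ = 0.2315  ⇒  φ ≈ 76.6°.

76.6°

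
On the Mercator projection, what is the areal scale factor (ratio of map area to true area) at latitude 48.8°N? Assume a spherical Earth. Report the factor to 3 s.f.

2.30

For Mercator, h = k = sec φ (a conformal cylindrical projection has a single point scale, 1/cos φ).
Areal scale = k² = sec²φ = 1/cos²(48.8°) = 1/0.6587² = 2.305.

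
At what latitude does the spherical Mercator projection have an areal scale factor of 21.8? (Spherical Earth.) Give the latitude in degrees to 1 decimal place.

77.6°

Mercator areal scale is sec²φ.
sec²φ = 21.8  ⇒  cos²φ = 0.04587  ⇒  cos φ = 0.2142.
φ = arccos(0.2142) ≈ 77.6°.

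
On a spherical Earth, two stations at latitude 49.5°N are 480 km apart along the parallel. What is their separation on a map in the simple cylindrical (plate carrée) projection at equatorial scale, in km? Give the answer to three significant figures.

739 km

Plate carrée maps x = Rλ, y = Rφ. The meridian scale is h = 1 and the parallel scale is k = 1/cos φ = sec φ.
Along the parallel, k = sec 49.5° = 1/0.6494 = 1.540.
Map distance = 480 × 1.540 ≈ 739 km.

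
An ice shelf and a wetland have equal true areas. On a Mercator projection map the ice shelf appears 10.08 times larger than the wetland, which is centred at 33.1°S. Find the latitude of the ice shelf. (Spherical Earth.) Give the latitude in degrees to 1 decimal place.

74.7°

Mercator areal scale is sec²φ, so apparent-area ratio = sec²φ₁ / sec²φ₂ = cos²φ₂ / cos²φ₁.
cos²φ₂ / cos²φ₁ = 10.08  ⇒  cos φ₁ = cos 33.1° / √10.08 = 0.8377/3.175 = 0.2639.
φ₁ = arccos(0.2639) ≈ 74.7°.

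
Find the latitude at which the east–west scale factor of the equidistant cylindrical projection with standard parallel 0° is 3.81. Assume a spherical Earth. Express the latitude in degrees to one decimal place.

74.8°

Plate carrée: h = 1, k = sec φ along parallels.
sec φ = 3.81  ⇒  cos φ = 0.2625  ⇒  φ ≈ 74.8°.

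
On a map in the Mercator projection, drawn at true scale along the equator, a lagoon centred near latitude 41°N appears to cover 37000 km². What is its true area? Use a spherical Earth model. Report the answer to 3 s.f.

21100 km²

For Mercator, h = k = sec φ (a conformal cylindrical projection has a single point scale, 1/cos φ).
Areal scale = k² = sec²φ = 1/cos²(41°) = 1/0.7547² = 1.756.
True area = apparent / (areal scale) = 37000 / 1.756 ≈ 21100 km².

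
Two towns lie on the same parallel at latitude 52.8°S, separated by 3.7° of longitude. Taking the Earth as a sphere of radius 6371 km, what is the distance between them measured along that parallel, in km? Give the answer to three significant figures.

249 km

Arc length along a parallel = R cos φ · Δλ (with Δλ in radians).
= 6371 × cos 52.8° × (3.7° × π/180) = 6371 × 0.6046 × 0.06458 ≈ 249 km.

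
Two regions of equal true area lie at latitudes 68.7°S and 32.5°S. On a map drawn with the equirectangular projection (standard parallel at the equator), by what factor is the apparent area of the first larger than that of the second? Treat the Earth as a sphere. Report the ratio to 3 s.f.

In the plate carrée (x = Rλ, y = Rφ), meridians are true-scale (h = 1) and parallels are stretched by k = sec φ.
Areal scale at 68.7°: h·k = 1.000 × 2.753 = 2.753.
Areal scale at 32.5°: h·k = 1.000 × 1.186 = 1.186.
Ratio = 2.753/1.186 ≈ 2.32.

2.32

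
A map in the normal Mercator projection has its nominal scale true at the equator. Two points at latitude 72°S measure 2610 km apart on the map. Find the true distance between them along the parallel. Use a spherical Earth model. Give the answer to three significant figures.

807 km

The Mercator projection is conformal; its linear scale factor is the same in every direction and equals sec φ = 1/cos φ.
Along the parallel at 72°, map distances are exaggerated by k = sec 72° = 3.236.
True distance = 2610 / 3.236 = 2610 × cos 72° ≈ 807 km.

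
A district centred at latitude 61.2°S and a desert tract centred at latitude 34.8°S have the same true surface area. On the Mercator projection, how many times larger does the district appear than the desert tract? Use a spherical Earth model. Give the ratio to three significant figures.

Mercator areal scale is sec²φ.
At 61.2°: sec²(61.2°) = 1/0.4818² = 4.309.
At 34.8°: sec²(34.8°) = 1/0.8211² = 1.483.
Ratio = 4.309/1.483 = cos²(34.8°)/cos²(61.2°) ≈ 2.91.

2.91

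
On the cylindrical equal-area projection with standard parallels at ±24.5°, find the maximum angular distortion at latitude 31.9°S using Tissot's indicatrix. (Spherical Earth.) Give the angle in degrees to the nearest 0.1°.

For cylindrical equal-area with standard parallel φ₀, h = cos φ / cos φ₀ and k = cos φ₀ / cos φ, so h·k = 1.
At 31.9°: h = 0.9330, k = 1.072; principal scales a = 1.072, b = 0.9330.
sin(ω/2) = (a − b)/(a + b) = 0.1389/2.005 = 0.06927, so ω = 2 arcsin(0.06927) ≈ 7.9°.

7.9°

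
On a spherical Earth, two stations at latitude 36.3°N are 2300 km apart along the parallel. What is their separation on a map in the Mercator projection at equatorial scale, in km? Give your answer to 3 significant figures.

Mercator is conformal, so the point scale is isotropic: h = k = sec φ = 1/cos φ.
Along the parallel, k = sec 36.3° = 1/0.8059 = 1.241.
Map distance = 2300 × 1.241 ≈ 2850 km.

2850 km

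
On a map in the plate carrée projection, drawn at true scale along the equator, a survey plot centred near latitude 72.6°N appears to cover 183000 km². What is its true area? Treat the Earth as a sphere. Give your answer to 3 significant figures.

In the plate carrée (x = Rλ, y = Rφ), meridians are true-scale (h = 1) and parallels are stretched by k = sec φ.
Areal scale = h·k = 1 × sec φ; at 72.6°, h = 1.000, k = 3.344, so h·k = 3.344.
True area = apparent / (areal scale) = 183000 / 3.344 ≈ 54700 km².

54700 km²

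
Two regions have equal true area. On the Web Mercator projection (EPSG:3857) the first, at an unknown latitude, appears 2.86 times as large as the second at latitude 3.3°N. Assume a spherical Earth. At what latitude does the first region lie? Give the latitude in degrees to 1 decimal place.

53.8°

Mercator areal scale is sec²φ, so apparent-area ratio = sec²φ₁ / sec²φ₂ = cos²φ₂ / cos²φ₁.
cos²φ₂ / cos²φ₁ = 2.86  ⇒  cos φ₁ = cos 3.3° / √2.86 = 0.9983/1.691 = 0.5903.
φ₁ = arccos(0.5903) ≈ 53.8°.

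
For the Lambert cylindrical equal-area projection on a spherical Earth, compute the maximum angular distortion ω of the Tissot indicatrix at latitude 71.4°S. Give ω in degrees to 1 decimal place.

The Lambert cylindrical equal-area projection is the cylindrical equal-area projection with its standard parallel at the equator (φ₀ = 0). Cylindrical equal-area (φ₀ = 0°): h = cos φ / cos 0° along meridians, k = cos 0° / cos φ along parallels; h·k = 1.
At 71.4°: h = 0.3190, k = 3.135; principal scales a = 3.135, b = 0.3190.
sin(ω/2) = (a − b)/(a + b) = 2.816/3.454 = 0.8153, so ω = 2 arcsin(0.8153) ≈ 109.2°.

109.2°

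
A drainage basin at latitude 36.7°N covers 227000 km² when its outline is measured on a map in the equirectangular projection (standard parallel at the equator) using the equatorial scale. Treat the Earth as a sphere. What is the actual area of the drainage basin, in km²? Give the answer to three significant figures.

182000 km²

For the equirectangular projection with φ₀ = 0 (plate carrée), h = 1 along meridians and k = sec φ along parallels.
Areal scale = h·k = 1 × sec φ; at 36.7°, h = 1.000, k = 1.247, so h·k = 1.247.
True area = apparent / (areal scale) = 227000 / 1.247 ≈ 182000 km².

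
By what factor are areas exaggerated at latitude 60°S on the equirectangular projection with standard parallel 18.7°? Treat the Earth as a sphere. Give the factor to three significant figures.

1.89

In the equirectangular projection with standard parallel φ₀ = 18.7° (x = Rλ cos φ₀, y = Rφ), meridians are true-scale (h = 1) and the parallel scale is k = cos φ₀ / cos φ.
Areal scale = h·k = 1 × cos φ₀ / cos φ; at 60°, h = 1.000, k = 1.894, so h·k = 1.894.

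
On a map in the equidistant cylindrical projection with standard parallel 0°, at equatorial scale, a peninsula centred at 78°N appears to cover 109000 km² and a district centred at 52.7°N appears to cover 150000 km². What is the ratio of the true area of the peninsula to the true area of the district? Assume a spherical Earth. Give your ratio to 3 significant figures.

0.249

Plate carrée has h = 1 and k = sec φ, giving areal scale sec φ; true area = (apparent area) · cos φ.
True area of peninsula: 109000 × cos(78°) = 109000 × 0.2079 = 22660 km².
True area of district: 150000 × cos(52.7°) = 150000 × 0.6060 = 90900 km².
Ratio = 22660 / 90900 ≈ 0.249.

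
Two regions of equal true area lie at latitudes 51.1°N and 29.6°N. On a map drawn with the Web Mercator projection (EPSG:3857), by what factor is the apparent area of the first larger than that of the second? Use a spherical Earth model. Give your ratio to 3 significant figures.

1.92

Mercator areal scale is sec²φ.
At 51.1°: sec²(51.1°) = 1/0.6280² = 2.536.
At 29.6°: sec²(29.6°) = 1/0.8695² = 1.323.
Ratio = 2.536/1.323 = cos²(29.6°)/cos²(51.1°) ≈ 1.92.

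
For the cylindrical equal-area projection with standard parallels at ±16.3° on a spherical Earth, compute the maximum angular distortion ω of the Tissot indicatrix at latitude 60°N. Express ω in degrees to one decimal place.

69.9°

A cylindrical equal-area projection with standard parallel φ₀ has meridian scale h = cos φ / cos φ₀ and parallel scale k = cos φ₀ / cos φ (so areas are preserved, h·k = 1).
At 60°: h = 0.5209, k = 1.920; principal scales a = 1.920, b = 0.5209.
sin(ω/2) = (a − b)/(a + b) = 1.399/2.441 = 0.5731, so ω = 2 arcsin(0.5731) ≈ 69.9°.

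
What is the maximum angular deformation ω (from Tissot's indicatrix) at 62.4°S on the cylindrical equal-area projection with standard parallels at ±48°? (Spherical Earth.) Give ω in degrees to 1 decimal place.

For cylindrical equal-area with standard parallel φ₀, h = cos φ / cos φ₀ and k = cos φ₀ / cos φ, so h·k = 1.
At 62.4°: h = 0.6924, k = 1.444; principal scales a = 1.444, b = 0.6924.
sin(ω/2) = (a − b)/(a + b) = 0.7519/2.137 = 0.3519, so ω = 2 arcsin(0.3519) ≈ 41.2°.

41.2°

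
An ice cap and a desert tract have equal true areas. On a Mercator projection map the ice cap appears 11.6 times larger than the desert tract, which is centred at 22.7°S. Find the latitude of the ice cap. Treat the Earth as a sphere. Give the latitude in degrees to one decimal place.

On Mercator, (apparent₁)/(apparent₂) = sec²φ₁ / sec²φ₂ when true areas are equal.
cos²φ₂ / cos²φ₁ = 11.6  ⇒  cos φ₁ = cos 22.7° / √11.6 = 0.9225/3.406 = 0.2709.
φ₁ = arccos(0.2709) ≈ 74.3°.

74.3°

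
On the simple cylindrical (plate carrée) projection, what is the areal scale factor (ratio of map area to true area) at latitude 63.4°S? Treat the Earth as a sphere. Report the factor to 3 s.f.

2.23

For the equirectangular projection with φ₀ = 0 (plate carrée), h = 1 along meridians and k = sec φ along parallels.
Areal scale = h·k = 1 × sec φ; at 63.4°, h = 1.000, k = 2.233, so h·k = 2.233.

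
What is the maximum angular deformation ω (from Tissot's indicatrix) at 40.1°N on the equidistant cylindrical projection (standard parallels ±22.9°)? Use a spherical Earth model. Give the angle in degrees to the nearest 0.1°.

10.6°

The equidistant cylindrical projection with φ₀ = 22.9° has h = 1 (meridians true) and k = cos φ₀ / cos φ along parallels.
At 40.1°: h = 1.000, k = 1.204; principal scales a = 1.204, b = 1.000.
sin(ω/2) = (a − b)/(a + b) = 0.2043/2.204 = 0.09268, so ω = 2 arcsin(0.09268) ≈ 10.6°.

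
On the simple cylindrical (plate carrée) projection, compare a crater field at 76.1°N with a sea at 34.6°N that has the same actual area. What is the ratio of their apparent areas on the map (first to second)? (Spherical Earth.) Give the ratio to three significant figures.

For the equirectangular projection with φ₀ = 0 (plate carrée), h = 1 along meridians and k = sec φ along parallels.
Areal scale at 76.1°: h·k = 1.000 × 4.163 = 4.163.
Areal scale at 34.6°: h·k = 1.000 × 1.215 = 1.215.
Ratio = 4.163/1.215 ≈ 3.43.

3.43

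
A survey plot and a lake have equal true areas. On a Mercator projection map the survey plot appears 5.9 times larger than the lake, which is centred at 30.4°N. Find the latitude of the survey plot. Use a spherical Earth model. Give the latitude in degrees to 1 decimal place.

69.2°

For equal true areas on Mercator, apparent areas scale as sec²φ, so the ratio is cos²φ₂ / cos²φ₁.
cos²φ₂ / cos²φ₁ = 5.9  ⇒  cos φ₁ = cos 30.4° / √5.9 = 0.8625/2.429 = 0.3551.
φ₁ = arccos(0.3551) ≈ 69.2°.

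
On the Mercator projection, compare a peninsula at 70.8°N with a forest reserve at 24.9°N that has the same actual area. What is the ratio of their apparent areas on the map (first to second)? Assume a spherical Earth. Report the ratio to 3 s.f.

On Mercator, area is exaggerated by sec²φ = 1/cos²φ.
At 70.8°: sec²(70.8°) = 1/0.3289² = 9.246.
At 24.9°: sec²(24.9°) = 1/0.9070² = 1.215.
Ratio = 9.246/1.215 = cos²(24.9°)/cos²(70.8°) ≈ 7.61.

7.61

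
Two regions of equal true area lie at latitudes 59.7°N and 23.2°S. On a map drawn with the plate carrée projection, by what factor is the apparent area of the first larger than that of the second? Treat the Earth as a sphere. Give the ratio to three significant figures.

1.82

For the equirectangular projection with φ₀ = 0 (plate carrée), h = 1 along meridians and k = sec φ along parallels.
Areal scale at 59.7°: h·k = 1.000 × 1.982 = 1.982.
Areal scale at 23.2°: h·k = 1.000 × 1.088 = 1.088.
Ratio = 1.982/1.088 ≈ 1.82.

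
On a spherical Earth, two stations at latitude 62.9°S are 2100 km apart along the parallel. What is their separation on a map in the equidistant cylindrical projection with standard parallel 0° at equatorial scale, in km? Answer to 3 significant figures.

4610 km

In the plate carrée (x = Rλ, y = Rφ), meridians are true-scale (h = 1) and parallels are stretched by k = sec φ.
Along the parallel, k = sec 62.9° = 1/0.4555 = 2.195.
Map distance = 2100 × 2.195 ≈ 4610 km.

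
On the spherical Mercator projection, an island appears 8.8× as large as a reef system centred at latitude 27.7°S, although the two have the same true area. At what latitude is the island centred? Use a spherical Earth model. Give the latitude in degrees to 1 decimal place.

72.6°

On Mercator, (apparent₁)/(apparent₂) = sec²φ₁ / sec²φ₂ when true areas are equal.
cos²φ₂ / cos²φ₁ = 8.8  ⇒  cos φ₁ = cos 27.7° / √8.8 = 0.8854/2.966 = 0.2985.
φ₁ = arccos(0.2985) ≈ 72.6°.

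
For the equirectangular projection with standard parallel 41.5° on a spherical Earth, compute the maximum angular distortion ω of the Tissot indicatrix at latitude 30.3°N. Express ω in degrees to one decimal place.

In the equirectangular projection with standard parallel φ₀ = 41.5° (x = Rλ cos φ₀, y = Rφ), meridians are true-scale (h = 1) and the parallel scale is k = cos φ₀ / cos φ.
At 30.3°: h = 1.000, k = 0.8675; principal scales a = 1.000, b = 0.8675.
sin(ω/2) = (a − b)/(a + b) = 0.1325/1.867 = 0.07098, so ω = 2 arcsin(0.07098) ≈ 8.1°.

8.1°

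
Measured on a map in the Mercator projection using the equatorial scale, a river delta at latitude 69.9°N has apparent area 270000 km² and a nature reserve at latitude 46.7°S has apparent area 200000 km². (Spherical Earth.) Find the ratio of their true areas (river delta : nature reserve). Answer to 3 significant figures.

Mercator's areal exaggeration is sec²φ; hence true area = (apparent area) · cos²φ.
True area of river delta: 270000 × cos²(69.9°) = 270000 × 0.1181 = 31890 km².
True area of nature reserve: 200000 × cos²(46.7°) = 200000 × 0.4703 = 94070 km².
Ratio = 31890 / 94070 ≈ 0.339.

0.339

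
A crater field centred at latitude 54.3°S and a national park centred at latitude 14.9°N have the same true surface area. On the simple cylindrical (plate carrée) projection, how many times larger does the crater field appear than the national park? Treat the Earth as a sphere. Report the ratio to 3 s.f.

Plate carrée maps x = Rλ, y = Rφ. The meridian scale is h = 1 and the parallel scale is k = 1/cos φ = sec φ.
Areal scale at 54.3°: h·k = 1.000 × 1.714 = 1.714.
Areal scale at 14.9°: h·k = 1.000 × 1.035 = 1.035.
Ratio = 1.714/1.035 ≈ 1.66.

1.66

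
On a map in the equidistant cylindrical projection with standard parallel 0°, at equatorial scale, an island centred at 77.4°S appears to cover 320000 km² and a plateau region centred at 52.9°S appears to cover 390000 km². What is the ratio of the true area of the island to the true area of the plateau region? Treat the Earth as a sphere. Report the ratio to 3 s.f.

On the plate carrée, areal scale = h·k = 1 × sec φ, so true area = apparent × cos φ.
True area of island: 320000 × cos(77.4°) = 320000 × 0.2181 = 69810 km².
True area of plateau region: 390000 × cos(52.9°) = 390000 × 0.6032 = 235300 km².
Ratio = 69810 / 235300 ≈ 0.297.

0.297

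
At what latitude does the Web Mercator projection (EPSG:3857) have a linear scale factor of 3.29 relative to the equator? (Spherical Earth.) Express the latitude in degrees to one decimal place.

72.3°

Mercator scale is k = sec φ = 1/cos φ.
1/cos φ = 3.29  ⇒  cos φ = 0.3040  ⇒  φ = arccos(0.3040) ≈ 72.3°.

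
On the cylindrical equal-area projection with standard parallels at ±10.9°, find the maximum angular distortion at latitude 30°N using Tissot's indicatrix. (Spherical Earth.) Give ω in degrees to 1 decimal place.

14.4°

Cylindrical equal-area (φ₀ = 10.9°): h = cos φ / cos 10.9° along meridians, k = cos 10.9° / cos φ along parallels; h·k = 1.
At 30°: h = 0.8819, k = 1.134; principal scales a = 1.134, b = 0.8819.
sin(ω/2) = (a − b)/(a + b) = 0.2519/2.016 = 0.1250, so ω = 2 arcsin(0.1250) ≈ 14.4°.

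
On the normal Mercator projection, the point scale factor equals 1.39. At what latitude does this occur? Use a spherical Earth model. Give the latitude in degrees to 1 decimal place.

44.0°

Mercator scale is k = sec φ = 1/cos φ.
1/cos φ = 1.39  ⇒  cos φ = 0.7194  ⇒  φ = arccos(0.7194) ≈ 44.0°.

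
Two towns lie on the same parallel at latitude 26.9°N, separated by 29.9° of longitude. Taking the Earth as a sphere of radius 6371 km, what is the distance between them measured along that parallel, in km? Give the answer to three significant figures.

2960 km

Arc length along a parallel = R cos φ · Δλ (with Δλ in radians).
= 6371 × cos 26.9° × (29.9° × π/180) = 6371 × 0.8918 × 0.5219 ≈ 2960 km.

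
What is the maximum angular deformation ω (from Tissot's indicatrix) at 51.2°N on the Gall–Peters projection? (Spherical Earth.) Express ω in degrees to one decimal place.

Gall–Peters is a cylindrical equal-area projection with standard parallels at ±45°. A cylindrical equal-area projection with standard parallel φ₀ has meridian scale h = cos φ / cos φ₀ and parallel scale k = cos φ₀ / cos φ (so areas are preserved, h·k = 1).
At 51.2°: h = 0.8862, k = 1.128; principal scales a = 1.128, b = 0.8862.
sin(ω/2) = (a − b)/(a + b) = 0.2423/2.015 = 0.1203, so ω = 2 arcsin(0.1203) ≈ 13.8°.

13.8°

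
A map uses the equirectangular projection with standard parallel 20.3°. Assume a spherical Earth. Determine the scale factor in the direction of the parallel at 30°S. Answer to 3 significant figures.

1.08

In the equirectangular projection with standard parallel φ₀ = 20.3° (x = Rλ cos φ₀, y = Rφ), meridians are true-scale (h = 1) and the parallel scale is k = cos φ₀ / cos φ.
k = cos 20.3° / cos 30° = 0.9379/0.8660 = 1.083.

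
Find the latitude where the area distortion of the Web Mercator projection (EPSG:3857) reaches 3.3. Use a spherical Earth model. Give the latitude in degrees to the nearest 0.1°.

Mercator areal scale is sec²φ.
sec²φ = 3.3  ⇒  cos²φ = 0.3030  ⇒  cos φ = 0.5505.
φ = arccos(0.5505) ≈ 56.6°.

56.6°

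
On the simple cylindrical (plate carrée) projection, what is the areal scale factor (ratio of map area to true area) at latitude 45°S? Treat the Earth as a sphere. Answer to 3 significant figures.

For the equirectangular projection with φ₀ = 0 (plate carrée), h = 1 along meridians and k = sec φ along parallels.
Areal scale = h·k = 1 × sec φ; at 45°, h = 1.000, k = 1.414, so h·k = 1.414.

1.41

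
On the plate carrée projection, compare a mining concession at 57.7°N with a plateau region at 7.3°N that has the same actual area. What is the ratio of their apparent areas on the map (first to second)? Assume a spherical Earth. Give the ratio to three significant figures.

1.86

In the plate carrée (x = Rλ, y = Rφ), meridians are true-scale (h = 1) and parallels are stretched by k = sec φ.
Areal scale at 57.7°: h·k = 1.000 × 1.871 = 1.871.
Areal scale at 7.3°: h·k = 1.000 × 1.008 = 1.008.
Ratio = 1.871/1.008 ≈ 1.86.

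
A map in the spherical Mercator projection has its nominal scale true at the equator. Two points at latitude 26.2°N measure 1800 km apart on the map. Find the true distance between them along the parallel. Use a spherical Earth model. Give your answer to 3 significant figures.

1620 km

The Mercator projection is conformal; its linear scale factor is the same in every direction and equals sec φ = 1/cos φ.
Along the parallel at 26.2°, map distances are exaggerated by k = sec 26.2° = 1.115.
True distance = 1800 / 1.115 = 1800 × cos 26.2° ≈ 1620 km.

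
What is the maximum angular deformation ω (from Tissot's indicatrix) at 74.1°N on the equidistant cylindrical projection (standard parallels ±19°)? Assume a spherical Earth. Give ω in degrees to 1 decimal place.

The equidistant cylindrical projection with φ₀ = 19° has h = 1 (meridians true) and k = cos φ₀ / cos φ along parallels.
At 74.1°: h = 1.000, k = 3.451; principal scales a = 3.451, b = 1.000.
sin(ω/2) = (a − b)/(a + b) = 2.451/4.451 = 0.5507, so ω = 2 arcsin(0.5507) ≈ 66.8°.

66.8°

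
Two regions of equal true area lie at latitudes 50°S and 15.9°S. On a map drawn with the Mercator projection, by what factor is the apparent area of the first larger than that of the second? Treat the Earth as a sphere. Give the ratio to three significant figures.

Mercator is conformal with k = sec φ, so areal scale = k² = sec²φ.
At 50°: sec²(50°) = 1/0.6428² = 2.420.
At 15.9°: sec²(15.9°) = 1/0.9617² = 1.081.
Ratio = 2.420/1.081 = cos²(15.9°)/cos²(50°) ≈ 2.24.

2.24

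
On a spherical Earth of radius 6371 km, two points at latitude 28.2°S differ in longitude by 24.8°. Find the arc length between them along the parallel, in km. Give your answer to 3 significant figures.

Arc length along a parallel = R cos φ · Δλ (with Δλ in radians).
= 6371 × cos 28.2° × (24.8° × π/180) = 6371 × 0.8813 × 0.4328 ≈ 2430 km.

2430 km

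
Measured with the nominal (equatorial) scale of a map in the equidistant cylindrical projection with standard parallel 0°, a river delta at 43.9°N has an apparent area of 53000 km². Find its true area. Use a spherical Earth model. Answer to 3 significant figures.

38200 km²

In the plate carrée (x = Rλ, y = Rφ), meridians are true-scale (h = 1) and parallels are stretched by k = sec φ.
Areal scale = h·k = 1 × sec φ; at 43.9°, h = 1.000, k = 1.388, so h·k = 1.388.
True area = apparent / (areal scale) = 53000 / 1.388 ≈ 38200 km².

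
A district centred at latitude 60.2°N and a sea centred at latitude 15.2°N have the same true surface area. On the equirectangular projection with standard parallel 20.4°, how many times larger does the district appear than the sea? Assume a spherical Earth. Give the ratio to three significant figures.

1.94

In the equirectangular projection with standard parallel φ₀ = 20.4° (x = Rλ cos φ₀, y = Rφ), meridians are true-scale (h = 1) and the parallel scale is k = cos φ₀ / cos φ.
Areal scale at 60.2°: h·k = 1.000 × 1.886 = 1.886.
Areal scale at 15.2°: h·k = 1.000 × 0.9713 = 0.9713.
Ratio = 1.886/0.9713 ≈ 1.94.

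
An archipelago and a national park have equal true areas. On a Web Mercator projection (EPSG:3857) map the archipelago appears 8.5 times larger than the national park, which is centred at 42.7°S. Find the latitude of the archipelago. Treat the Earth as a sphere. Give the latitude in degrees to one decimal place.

75.4°

On Mercator, (apparent₁)/(apparent₂) = sec²φ₁ / sec²φ₂ when true areas are equal.
cos²φ₂ / cos²φ₁ = 8.5  ⇒  cos φ₁ = cos 42.7° / √8.5 = 0.7349/2.915 = 0.2521.
φ₁ = arccos(0.2521) ≈ 75.4°.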